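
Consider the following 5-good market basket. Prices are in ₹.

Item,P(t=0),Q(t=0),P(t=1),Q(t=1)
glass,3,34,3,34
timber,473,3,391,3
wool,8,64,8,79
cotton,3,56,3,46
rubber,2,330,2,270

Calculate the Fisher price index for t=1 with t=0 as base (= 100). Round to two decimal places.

Laspeyres component (base-period weights):
ΣP(t=1)Q(t=0) = 3×34 + 391×3 + 8×64 + 3×56 + 2×330 = 102 + 1173 + 512 + 168 + 660 = 2615
ΣP(t=0)Q(t=0) = 3×34 + 473×3 + 8×64 + 3×56 + 2×330 = 102 + 1419 + 512 + 168 + 660 = 2861
L = 2615 / 2861 × 100 = 91.4016
Paasche component (current-period weights):
ΣP(t=1)Q(t=1) = 3×34 + 391×3 + 8×79 + 3×46 + 2×270 = 102 + 1173 + 632 + 138 + 540 = 2585
ΣP(t=0)Q(t=1) = 3×34 + 473×3 + 8×79 + 3×46 + 2×270 = 102 + 1419 + 632 + 138 + 540 = 2831
P = 2585 / 2831 × 100 = 91.3105
Fisher = √(L × P) = √(91.4016 × 91.3105) = 91.3560

91.36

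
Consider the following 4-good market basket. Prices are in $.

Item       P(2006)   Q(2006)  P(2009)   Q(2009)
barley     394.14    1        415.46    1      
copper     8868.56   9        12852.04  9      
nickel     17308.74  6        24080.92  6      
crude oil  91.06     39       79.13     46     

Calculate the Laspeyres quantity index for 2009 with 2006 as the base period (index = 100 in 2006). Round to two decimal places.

100.34

Laspeyres quantity index uses base-period prices as weights.
ΣP(2006)·Q(2009) = 394.14×1 + 8868.56×9 + 17308.74×6 + 91.06×46 = 394.14 + 79817.04 + 103852.44 + 4188.76 = 188252.38
ΣP(2006)·Q(2006) = 394.14×1 + 8868.56×9 + 17308.74×6 + 91.06×39 = 394.14 + 79817.04 + 103852.44 + 3551.34 = 187614.96
Index = 188252.38 / 187614.96 × 100 = 100.3397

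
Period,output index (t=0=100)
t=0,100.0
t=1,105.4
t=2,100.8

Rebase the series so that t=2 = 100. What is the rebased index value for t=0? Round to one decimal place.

Rebased(t=0) = 100.0 / 100.8 × 100 = 99.2063

99.2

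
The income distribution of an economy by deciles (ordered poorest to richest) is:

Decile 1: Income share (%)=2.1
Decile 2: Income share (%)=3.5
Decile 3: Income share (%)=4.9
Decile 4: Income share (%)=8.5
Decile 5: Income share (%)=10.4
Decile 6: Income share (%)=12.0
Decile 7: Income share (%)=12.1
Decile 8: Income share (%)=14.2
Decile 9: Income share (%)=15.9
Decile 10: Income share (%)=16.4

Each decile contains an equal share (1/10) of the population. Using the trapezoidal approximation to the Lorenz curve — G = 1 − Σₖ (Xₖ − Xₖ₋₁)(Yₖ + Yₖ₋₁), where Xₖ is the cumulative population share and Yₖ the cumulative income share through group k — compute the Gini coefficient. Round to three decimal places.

Cumulative income shares Yₖ: 0.0210, 0.0560, 0.1050, 0.1900, 0.2940, 0.4140, 0.5350, 0.6770, 0.8360, 1.0000
Σ (Xₖ−Xₖ₋₁)(Yₖ+Yₖ₋₁) = (1/10)(0.0210+0.0000) + (1/10)(0.0560+0.0210) + (1/10)(0.1050+0.0560) + (1/10)(0.1900+0.1050) + (1/10)(0.2940+0.1900) + (1/10)(0.4140+0.2940) + (1/10)(0.5350+0.4140) + (1/10)(0.6770+0.5350) + (1/10)(0.8360+0.6770) + (1/10)(1.0000+0.8360)
  = 0.0021 + 0.0077 + 0.0161 + 0.0295 + 0.0484 + 0.0708 + 0.0949 + 0.1212 + 0.1513 + 0.1836 = 0.7256
G = 1 − 0.7256 = 0.2744

0.274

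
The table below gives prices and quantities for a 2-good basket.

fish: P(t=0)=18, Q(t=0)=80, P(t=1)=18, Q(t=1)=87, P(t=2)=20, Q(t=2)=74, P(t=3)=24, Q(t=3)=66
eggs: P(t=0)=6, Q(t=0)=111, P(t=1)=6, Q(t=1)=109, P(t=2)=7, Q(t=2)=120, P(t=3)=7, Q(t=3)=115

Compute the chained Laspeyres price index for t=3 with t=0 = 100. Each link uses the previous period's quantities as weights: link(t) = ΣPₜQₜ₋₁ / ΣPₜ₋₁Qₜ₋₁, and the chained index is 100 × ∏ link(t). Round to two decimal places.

127.13

Link t=0→t=1:
ΣP(t=1)Q(t=0) = 18×80 + 6×111 = 1440 + 666 = 2106
ΣP(t=0)Q(t=0) = 18×80 + 6×111 = 1440 + 666 = 2106
link = 2106/2106 = 1.000000
Link t=1→t=2:
ΣP(t=2)Q(t=1) = 20×87 + 7×109 = 1740 + 763 = 2503
ΣP(t=1)Q(t=1) = 18×87 + 6×109 = 1566 + 654 = 2220
link = 2503/2220 = 1.127477
Link t=2→t=3:
ΣP(t=3)Q(t=2) = 24×74 + 7×120 = 1776 + 840 = 2616
ΣP(t=2)Q(t=2) = 20×74 + 7×120 = 1480 + 840 = 2320
link = 2616/2320 = 1.127586
Chained index = 100 × 1.000000 × 1.127477 × 1.127586 = 127.1328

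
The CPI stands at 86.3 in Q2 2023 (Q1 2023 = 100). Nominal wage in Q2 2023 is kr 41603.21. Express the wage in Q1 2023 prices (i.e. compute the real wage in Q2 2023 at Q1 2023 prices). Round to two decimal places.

48207.66

Real = Nominal ÷ (Index/100) = 41603.21 ÷ (86.3/100)
     = 41603.21 ÷ 0.863 = 48207.6593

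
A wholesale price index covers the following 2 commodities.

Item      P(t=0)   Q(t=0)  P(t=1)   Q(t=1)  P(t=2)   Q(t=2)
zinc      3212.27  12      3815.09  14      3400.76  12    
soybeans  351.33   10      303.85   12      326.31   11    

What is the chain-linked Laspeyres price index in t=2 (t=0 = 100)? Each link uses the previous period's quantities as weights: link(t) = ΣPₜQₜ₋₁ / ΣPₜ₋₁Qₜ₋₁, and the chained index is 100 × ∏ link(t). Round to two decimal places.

Link t=0→t=1:
ΣP(t=1)Q(t=0) = 3815.09×12 + 303.85×10 = 45781.08 + 3038.5 = 48819.58
ΣP(t=0)Q(t=0) = 3212.27×12 + 351.33×10 = 38547.24 + 3513.3 = 42060.54
link = 48819.58/42060.54 = 1.160698
Link t=1→t=2:
ΣP(t=2)Q(t=1) = 3400.76×14 + 326.31×12 = 47610.64 + 3915.72 = 51526.36
ΣP(t=1)Q(t=1) = 3815.09×14 + 303.85×12 = 53411.26 + 3646.2 = 57057.46
link = 51526.36/57057.46 = 0.903061
Chained index = 100 × 1.160698 × 0.903061 = 104.8181

104.82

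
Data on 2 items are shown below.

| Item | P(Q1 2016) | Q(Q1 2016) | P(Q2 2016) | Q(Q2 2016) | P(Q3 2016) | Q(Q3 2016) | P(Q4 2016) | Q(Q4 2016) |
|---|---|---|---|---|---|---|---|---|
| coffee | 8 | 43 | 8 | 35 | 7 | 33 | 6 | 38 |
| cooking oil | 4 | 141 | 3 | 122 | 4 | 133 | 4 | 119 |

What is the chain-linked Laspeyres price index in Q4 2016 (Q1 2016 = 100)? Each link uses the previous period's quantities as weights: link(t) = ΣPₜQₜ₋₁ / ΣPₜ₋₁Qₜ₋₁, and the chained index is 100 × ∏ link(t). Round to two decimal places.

91.70

Link Q1 2016→Q2 2016:
ΣP(Q2 2016)Q(Q1 2016) = 8×43 + 3×141 = 344 + 423 = 767
ΣP(Q1 2016)Q(Q1 2016) = 8×43 + 4×141 = 344 + 564 = 908
link = 767/908 = 0.844714
Link Q2 2016→Q3 2016:
ΣP(Q3 2016)Q(Q2 2016) = 7×35 + 4×122 = 245 + 488 = 733
ΣP(Q2 2016)Q(Q2 2016) = 8×35 + 3×122 = 280 + 366 = 646
link = 733/646 = 1.134675
Link Q3 2016→Q4 2016:
ΣP(Q4 2016)Q(Q3 2016) = 6×33 + 4×133 = 198 + 532 = 730
ΣP(Q3 2016)Q(Q3 2016) = 7×33 + 4×133 = 231 + 532 = 763
link = 730/763 = 0.956750
Chained index = 100 × 0.844714 × 1.134675 × 0.956750 = 91.7021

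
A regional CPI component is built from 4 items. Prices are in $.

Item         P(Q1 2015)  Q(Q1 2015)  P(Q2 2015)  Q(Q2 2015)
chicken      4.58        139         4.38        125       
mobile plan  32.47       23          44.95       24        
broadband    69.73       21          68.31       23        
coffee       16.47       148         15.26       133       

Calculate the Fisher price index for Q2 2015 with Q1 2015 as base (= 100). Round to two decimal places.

Laspeyres component (base-period weights):
ΣP(Q2 2015)Q(Q1 2015) = 4.38×139 + 44.95×23 + 68.31×21 + 15.26×148 = 608.82 + 1033.85 + 1434.51 + 2258.48 = 5335.66
ΣP(Q1 2015)Q(Q1 2015) = 4.58×139 + 32.47×23 + 69.73×21 + 16.47×148 = 636.62 + 746.81 + 1464.33 + 2437.56 = 5285.32
L = 5335.66 / 5285.32 × 100 = 100.9524
Paasche component (current-period weights):
ΣP(Q2 2015)Q(Q2 2015) = 4.38×125 + 44.95×24 + 68.31×23 + 15.26×133 = 547.5 + 1078.8 + 1571.13 + 2029.58 = 5227.01
ΣP(Q1 2015)Q(Q2 2015) = 4.58×125 + 32.47×24 + 69.73×23 + 16.47×133 = 572.5 + 779.28 + 1603.79 + 2190.51 = 5146.08
P = 5227.01 / 5146.08 × 100 = 101.5727
Fisher = √(L × P) = √(100.9524 × 101.5727) = 101.2621

101.26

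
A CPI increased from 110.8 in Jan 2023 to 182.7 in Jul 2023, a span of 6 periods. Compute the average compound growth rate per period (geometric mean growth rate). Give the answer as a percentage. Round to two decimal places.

8.69%

Growth factor = (182.7/110.8)^(1/6) = (1.648917)^(1/6) = 1.086926
Growth rate = 1.086926 − 1 = 0.086926 = 8.6926%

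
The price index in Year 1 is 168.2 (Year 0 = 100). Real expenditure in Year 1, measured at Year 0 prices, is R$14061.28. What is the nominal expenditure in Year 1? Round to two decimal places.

Nominal = Real × (Index/100) = 14061.28 × (168.2/100)
        = 14061.28 × 1.682 = 23651.0730

23651.07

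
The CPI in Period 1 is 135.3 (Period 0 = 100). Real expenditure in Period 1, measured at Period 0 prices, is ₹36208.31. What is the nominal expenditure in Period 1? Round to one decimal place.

48989.8

Nominal = Real × (Index/100) = 36208.31 × (135.3/100)
        = 36208.31 × 1.353 = 48989.8434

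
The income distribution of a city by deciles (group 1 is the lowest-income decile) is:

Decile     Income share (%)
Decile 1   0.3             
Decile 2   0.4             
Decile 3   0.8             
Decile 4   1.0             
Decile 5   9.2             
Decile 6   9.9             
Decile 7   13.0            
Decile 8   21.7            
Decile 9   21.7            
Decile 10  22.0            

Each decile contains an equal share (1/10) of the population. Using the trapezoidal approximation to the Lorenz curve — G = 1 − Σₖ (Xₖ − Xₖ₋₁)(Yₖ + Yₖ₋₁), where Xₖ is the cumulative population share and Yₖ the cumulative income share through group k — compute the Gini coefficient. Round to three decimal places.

Cumulative income shares Yₖ: 0.0030, 0.0070, 0.0150, 0.0250, 0.1170, 0.2160, 0.3460, 0.5630, 0.7800, 1.0000
Σ (Xₖ−Xₖ₋₁)(Yₖ+Yₖ₋₁) = (1/10)(0.0030+0.0000) + (1/10)(0.0070+0.0030) + (1/10)(0.0150+0.0070) + (1/10)(0.0250+0.0150) + (1/10)(0.1170+0.0250) + (1/10)(0.2160+0.1170) + (1/10)(0.3460+0.2160) + (1/10)(0.5630+0.3460) + (1/10)(0.7800+0.5630) + (1/10)(1.0000+0.7800)
  = 0.0003 + 0.0010 + 0.0022 + 0.0040 + 0.0142 + 0.0333 + 0.0562 + 0.0909 + 0.1343 + 0.1780 = 0.5144
G = 1 − 0.5144 = 0.4856

0.486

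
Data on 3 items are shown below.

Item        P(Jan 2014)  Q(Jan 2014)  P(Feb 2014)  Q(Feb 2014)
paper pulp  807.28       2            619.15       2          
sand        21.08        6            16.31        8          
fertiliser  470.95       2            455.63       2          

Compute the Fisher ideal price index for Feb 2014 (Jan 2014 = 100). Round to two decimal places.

83.72

Laspeyres component (base-period weights):
ΣP(Feb 2014)Q(Jan 2014) = 619.15×2 + 16.31×6 + 455.63×2 = 1238.3 + 97.86 + 911.26 = 2247.42
ΣP(Jan 2014)Q(Jan 2014) = 807.28×2 + 21.08×6 + 470.95×2 = 1614.56 + 126.48 + 941.9 = 2682.94
L = 2247.42 / 2682.94 × 100 = 83.7671
Paasche component (current-period weights):
ΣP(Feb 2014)Q(Feb 2014) = 619.15×2 + 16.31×8 + 455.63×2 = 1238.3 + 130.48 + 911.26 = 2280.04
ΣP(Jan 2014)Q(Feb 2014) = 807.28×2 + 21.08×8 + 470.95×2 = 1614.56 + 168.64 + 941.9 = 2725.1
P = 2280.04 / 2725.1 × 100 = 83.6681
Fisher = √(L × P) = √(83.7671 × 83.6681) = 83.7176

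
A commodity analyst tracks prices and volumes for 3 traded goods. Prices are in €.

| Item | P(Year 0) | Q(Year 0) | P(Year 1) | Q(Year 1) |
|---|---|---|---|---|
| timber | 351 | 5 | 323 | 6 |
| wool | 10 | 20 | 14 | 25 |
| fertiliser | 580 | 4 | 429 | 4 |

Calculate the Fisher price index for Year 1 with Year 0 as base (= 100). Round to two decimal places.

85.05

Laspeyres component (base-period weights):
ΣP(Year 1)Q(Year 0) = 323×5 + 14×20 + 429×4 = 1615 + 280 + 1716 = 3611
ΣP(Year 0)Q(Year 0) = 351×5 + 10×20 + 580×4 = 1755 + 200 + 2320 = 4275
L = 3611 / 4275 × 100 = 84.4678
Paasche component (current-period weights):
ΣP(Year 1)Q(Year 1) = 323×6 + 14×25 + 429×4 = 1938 + 350 + 1716 = 4004
ΣP(Year 0)Q(Year 1) = 351×6 + 10×25 + 580×4 = 2106 + 250 + 2320 = 4676
P = 4004 / 4676 × 100 = 85.6287
Fisher = √(L × P) = √(84.4678 × 85.6287) = 85.0463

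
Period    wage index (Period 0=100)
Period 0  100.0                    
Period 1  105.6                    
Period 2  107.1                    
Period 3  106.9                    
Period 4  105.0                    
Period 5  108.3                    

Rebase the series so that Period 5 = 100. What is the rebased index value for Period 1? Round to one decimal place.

Rebased(Period 1) = 105.6 / 108.3 × 100 = 97.5069

97.5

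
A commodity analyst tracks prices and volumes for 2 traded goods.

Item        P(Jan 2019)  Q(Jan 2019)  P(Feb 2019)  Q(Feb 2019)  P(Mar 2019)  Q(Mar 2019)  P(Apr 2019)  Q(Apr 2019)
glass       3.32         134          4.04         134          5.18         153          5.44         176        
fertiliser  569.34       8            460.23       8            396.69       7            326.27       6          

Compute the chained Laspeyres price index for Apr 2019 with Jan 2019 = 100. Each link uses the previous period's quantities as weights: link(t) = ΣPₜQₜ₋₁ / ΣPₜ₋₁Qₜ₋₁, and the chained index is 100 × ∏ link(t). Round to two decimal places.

Link Jan 2019→Feb 2019:
ΣP(Feb 2019)Q(Jan 2019) = 4.04×134 + 460.23×8 = 541.36 + 3681.84 = 4223.2
ΣP(Jan 2019)Q(Jan 2019) = 3.32×134 + 569.34×8 = 444.88 + 4554.72 = 4999.6
link = 4223.2/4999.6 = 0.844708
Link Feb 2019→Mar 2019:
ΣP(Mar 2019)Q(Feb 2019) = 5.18×134 + 396.69×8 = 694.12 + 3173.52 = 3867.64
ΣP(Feb 2019)Q(Feb 2019) = 4.04×134 + 460.23×8 = 541.36 + 3681.84 = 4223.2
link = 3867.64/4223.2 = 0.915808
Link Mar 2019→Apr 2019:
ΣP(Apr 2019)Q(Mar 2019) = 5.44×153 + 326.27×7 = 832.32 + 2283.89 = 3116.21
ΣP(Mar 2019)Q(Mar 2019) = 5.18×153 + 396.69×7 = 792.54 + 2776.83 = 3569.37
link = 3116.21/3569.37 = 0.873042
Chained index = 100 × 0.844708 × 0.915808 × 0.873042 = 67.5376

67.54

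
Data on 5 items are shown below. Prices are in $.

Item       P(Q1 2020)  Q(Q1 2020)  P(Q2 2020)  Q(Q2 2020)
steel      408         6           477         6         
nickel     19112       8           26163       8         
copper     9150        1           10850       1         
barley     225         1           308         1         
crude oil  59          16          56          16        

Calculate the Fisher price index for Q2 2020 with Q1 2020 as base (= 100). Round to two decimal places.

135.35

Laspeyres component (base-period weights):
ΣP(Q2 2020)Q(Q1 2020) = 477×6 + 26163×8 + 10850×1 + 308×1 + 56×16 = 2862 + 209304 + 10850 + 308 + 896 = 224220
ΣP(Q1 2020)Q(Q1 2020) = 408×6 + 19112×8 + 9150×1 + 225×1 + 59×16 = 2448 + 152896 + 9150 + 225 + 944 = 165663
L = 224220 / 165663 × 100 = 135.3471
Paasche component (current-period weights):
ΣP(Q2 2020)Q(Q2 2020) = 477×6 + 26163×8 + 10850×1 + 308×1 + 56×16 = 2862 + 209304 + 10850 + 308 + 896 = 224220
ΣP(Q1 2020)Q(Q2 2020) = 408×6 + 19112×8 + 9150×1 + 225×1 + 59×16 = 2448 + 152896 + 9150 + 225 + 944 = 165663
P = 224220 / 165663 × 100 = 135.3471
Fisher = √(L × P) = √(135.3471 × 135.3471) = 135.3471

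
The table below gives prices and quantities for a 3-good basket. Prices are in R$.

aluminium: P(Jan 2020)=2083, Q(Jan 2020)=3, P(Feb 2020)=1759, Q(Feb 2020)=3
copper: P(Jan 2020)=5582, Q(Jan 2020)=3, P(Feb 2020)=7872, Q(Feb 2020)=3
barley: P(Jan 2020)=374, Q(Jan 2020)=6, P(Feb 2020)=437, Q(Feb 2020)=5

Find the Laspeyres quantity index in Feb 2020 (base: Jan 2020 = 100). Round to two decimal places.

Laspeyres quantity index uses base-period prices as weights.
ΣP(Jan 2020)·Q(Feb 2020) = 2083×3 + 5582×3 + 374×5 = 6249 + 16746 + 1870 = 24865
ΣP(Jan 2020)·Q(Jan 2020) = 2083×3 + 5582×3 + 374×6 = 6249 + 16746 + 2244 = 25239
Index = 24865 / 25239 × 100 = 98.5182

98.52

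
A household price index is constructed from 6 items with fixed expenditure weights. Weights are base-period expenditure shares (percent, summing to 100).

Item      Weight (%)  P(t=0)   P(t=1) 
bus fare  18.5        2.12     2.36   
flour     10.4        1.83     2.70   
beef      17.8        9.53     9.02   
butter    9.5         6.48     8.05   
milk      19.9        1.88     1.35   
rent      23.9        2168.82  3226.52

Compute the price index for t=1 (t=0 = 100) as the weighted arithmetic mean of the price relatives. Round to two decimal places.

114.43

bus fare: 18.5 × (2.36/2.12) = 18.5 × 1.113208 = 20.5943
flour: 10.4 × (2.70/1.83) = 10.4 × 1.475410 = 15.3443
beef: 17.8 × (9.02/9.53) = 17.8 × 0.946485 = 16.8474
butter: 9.5 × (8.05/6.48) = 9.5 × 1.242284 = 11.8017
milk: 19.9 × (1.35/1.88) = 19.9 × 0.718085 = 14.2899
rent: 23.9 × (3226.52/2168.82) = 23.9 × 1.487685 = 35.5557
Index = Σ wᵢ·(p₁ᵢ/p₀ᵢ) = 20.5943 + 15.3443 + 16.8474 + 11.8017 + 14.2899 + 35.5557 = 114.4333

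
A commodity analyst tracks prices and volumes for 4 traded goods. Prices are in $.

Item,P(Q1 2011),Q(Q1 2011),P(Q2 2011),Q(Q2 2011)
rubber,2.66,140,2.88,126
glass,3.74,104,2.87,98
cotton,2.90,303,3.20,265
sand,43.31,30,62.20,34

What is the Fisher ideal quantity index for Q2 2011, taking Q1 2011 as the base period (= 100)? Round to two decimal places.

101.04

Laspeyres component (base-period weights):
ΣP(Q1 2011)Q(Q2 2011) = 2.66×126 + 3.74×98 + 2.90×265 + 43.31×34 = 335.16 + 366.52 + 768.5 + 1472.54 = 2942.72
ΣP(Q1 2011)Q(Q1 2011) = 2.66×140 + 3.74×104 + 2.90×303 + 43.31×30 = 372.4 + 388.96 + 878.7 + 1299.3 = 2939.36
L = 2942.72 / 2939.36 × 100 = 100.1143
Paasche component (current-period weights):
ΣP(Q2 2011)Q(Q2 2011) = 2.88×126 + 2.87×98 + 3.20×265 + 62.20×34 = 362.88 + 281.26 + 848 + 2114.8 = 3606.94
ΣP(Q2 2011)Q(Q1 2011) = 2.88×140 + 2.87×104 + 3.20×303 + 62.20×30 = 403.2 + 298.48 + 969.6 + 1866 = 3537.28
P = 3606.94 / 3537.28 × 100 = 101.9693
Fisher = √(L × P) = √(100.1143 × 101.9693) = 101.0376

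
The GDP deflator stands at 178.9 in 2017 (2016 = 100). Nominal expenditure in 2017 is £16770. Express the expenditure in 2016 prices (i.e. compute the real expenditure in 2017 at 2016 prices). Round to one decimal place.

9374.0

Real = Nominal ÷ (Index/100) = 16770 ÷ (178.9/100)
     = 16770 ÷ 1.789 = 9373.9519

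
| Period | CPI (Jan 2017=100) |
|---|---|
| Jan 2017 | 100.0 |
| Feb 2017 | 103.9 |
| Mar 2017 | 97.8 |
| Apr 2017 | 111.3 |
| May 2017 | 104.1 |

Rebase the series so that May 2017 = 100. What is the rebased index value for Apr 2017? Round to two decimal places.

106.92

Rebased(Apr 2017) = 111.3 / 104.1 × 100 = 106.9164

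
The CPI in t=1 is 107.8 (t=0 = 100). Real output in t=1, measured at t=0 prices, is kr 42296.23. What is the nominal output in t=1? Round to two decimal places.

45595.34

Nominal = Real × (Index/100) = 42296.23 × (107.8/100)
        = 42296.23 × 1.078 = 45595.3359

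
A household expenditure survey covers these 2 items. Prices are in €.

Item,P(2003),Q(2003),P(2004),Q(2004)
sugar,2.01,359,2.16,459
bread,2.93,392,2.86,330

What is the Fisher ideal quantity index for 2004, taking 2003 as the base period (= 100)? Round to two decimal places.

Laspeyres component (base-period weights):
ΣP(2003)Q(2004) = 2.01×459 + 2.93×330 = 922.59 + 966.9 = 1889.49
ΣP(2003)Q(2003) = 2.01×359 + 2.93×392 = 721.59 + 1148.56 = 1870.15
L = 1889.49 / 1870.15 × 100 = 101.0341
Paasche component (current-period weights):
ΣP(2004)Q(2004) = 2.16×459 + 2.86×330 = 991.44 + 943.8 = 1935.24
ΣP(2004)Q(2003) = 2.16×359 + 2.86×392 = 775.44 + 1121.12 = 1896.56
P = 1935.24 / 1896.56 × 100 = 102.0395
Fisher = √(L × P) = √(101.0341 × 102.0395) = 101.5356

101.54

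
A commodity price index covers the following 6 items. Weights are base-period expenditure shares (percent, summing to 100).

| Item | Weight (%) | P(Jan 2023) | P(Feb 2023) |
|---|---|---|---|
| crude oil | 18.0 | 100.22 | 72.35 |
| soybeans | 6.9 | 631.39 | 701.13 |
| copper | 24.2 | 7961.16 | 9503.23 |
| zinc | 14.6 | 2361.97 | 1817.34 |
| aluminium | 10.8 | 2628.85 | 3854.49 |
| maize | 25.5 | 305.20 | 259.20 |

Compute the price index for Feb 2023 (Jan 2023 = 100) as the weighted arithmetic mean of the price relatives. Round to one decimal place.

98.3

crude oil: 18.0 × (72.35/100.22) = 18.0 × 0.721912 = 12.9944
soybeans: 6.9 × (701.13/631.39) = 6.9 × 1.110455 = 7.6621
copper: 24.2 × (9503.23/7961.16) = 24.2 × 1.193699 = 28.8875
zinc: 14.6 × (1817.34/2361.97) = 14.6 × 0.769417 = 11.2335
aluminium: 10.8 × (3854.49/2628.85) = 10.8 × 1.466227 = 15.8352
maize: 25.5 × (259.20/305.20) = 25.5 × 0.849279 = 21.6566
Index = Σ wᵢ·(p₁ᵢ/p₀ᵢ) = 12.9944 + 7.6621 + 28.8875 + 11.2335 + 15.8352 + 21.6566 = 98.2694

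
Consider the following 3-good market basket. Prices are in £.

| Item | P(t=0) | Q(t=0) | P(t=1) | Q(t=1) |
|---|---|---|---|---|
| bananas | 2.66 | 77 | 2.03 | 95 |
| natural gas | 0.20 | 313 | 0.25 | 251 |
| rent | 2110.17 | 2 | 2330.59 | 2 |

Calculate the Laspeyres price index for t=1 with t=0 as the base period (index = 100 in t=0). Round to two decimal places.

Laspeyres price index uses base-period quantities as weights.
ΣP(t=1)·Q(t=0) = 2.03×77 + 0.25×313 + 2330.59×2 = 156.31 + 78.25 + 4661.18 = 4895.74
ΣP(t=0)·Q(t=0) = 2.66×77 + 0.20×313 + 2110.17×2 = 204.82 + 62.6 + 4220.34 = 4487.76
Index = 4895.74 / 4487.76 × 100 = 109.0909

109.09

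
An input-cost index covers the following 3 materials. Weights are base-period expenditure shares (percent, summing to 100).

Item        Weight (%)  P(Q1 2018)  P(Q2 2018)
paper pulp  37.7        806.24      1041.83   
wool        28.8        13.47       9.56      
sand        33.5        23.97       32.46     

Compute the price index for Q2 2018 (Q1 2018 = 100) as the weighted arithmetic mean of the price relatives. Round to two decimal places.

114.52

paper pulp: 37.7 × (1041.83/806.24) = 37.7 × 1.292208 = 48.7163
wool: 28.8 × (9.56/13.47) = 28.8 × 0.709725 = 20.4401
sand: 33.5 × (32.46/23.97) = 33.5 × 1.354193 = 45.3655
Index = Σ wᵢ·(p₁ᵢ/p₀ᵢ) = 48.7163 + 20.4401 + 45.3655 = 114.5218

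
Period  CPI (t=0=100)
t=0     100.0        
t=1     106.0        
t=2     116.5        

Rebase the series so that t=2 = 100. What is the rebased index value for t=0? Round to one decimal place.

85.8

Rebased(t=0) = 100.0 / 116.5 × 100 = 85.8369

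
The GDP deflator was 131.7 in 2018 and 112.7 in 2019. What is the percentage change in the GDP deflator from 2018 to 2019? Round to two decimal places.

-14.43%

Change = (112.7 − 131.7) / 131.7 × 100
       = -19.0 / 131.7 × 100 = -14.4267%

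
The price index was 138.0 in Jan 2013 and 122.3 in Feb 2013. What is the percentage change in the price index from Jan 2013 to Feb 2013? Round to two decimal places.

-11.38%

Change = (122.3 − 138.0) / 138.0 × 100
       = -15.7 / 138.0 × 100 = -11.3768%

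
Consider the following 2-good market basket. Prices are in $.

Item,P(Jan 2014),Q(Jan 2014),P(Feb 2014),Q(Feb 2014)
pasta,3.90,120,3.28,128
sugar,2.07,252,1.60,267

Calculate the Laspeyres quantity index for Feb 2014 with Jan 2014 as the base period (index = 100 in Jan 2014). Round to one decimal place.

Laspeyres quantity index uses base-period prices as weights.
ΣP(Jan 2014)·Q(Feb 2014) = 3.90×128 + 2.07×267 = 499.2 + 552.69 = 1051.89
ΣP(Jan 2014)·Q(Jan 2014) = 3.90×120 + 2.07×252 = 468 + 521.64 = 989.64
Index = 1051.89 / 989.64 × 100 = 106.2902

106.3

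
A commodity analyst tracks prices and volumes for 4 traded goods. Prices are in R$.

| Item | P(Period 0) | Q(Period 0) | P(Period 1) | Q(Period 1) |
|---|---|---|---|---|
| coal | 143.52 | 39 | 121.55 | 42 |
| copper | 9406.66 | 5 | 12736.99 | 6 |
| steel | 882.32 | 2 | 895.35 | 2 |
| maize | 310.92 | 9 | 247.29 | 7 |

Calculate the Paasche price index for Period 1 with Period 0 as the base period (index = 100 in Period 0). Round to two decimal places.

Paasche price index uses current-period quantities as weights.
ΣP(Period 1)·Q(Period 1) = 121.55×42 + 12736.99×6 + 895.35×2 + 247.29×7 = 5105.1 + 76421.94 + 1790.7 + 1731.03 = 85048.77
ΣP(Period 0)·Q(Period 1) = 143.52×42 + 9406.66×6 + 882.32×2 + 310.92×7 = 6027.84 + 56439.96 + 1764.64 + 2176.44 = 66408.88
Index = 85048.77 / 66408.88 × 100 = 128.0684

128.07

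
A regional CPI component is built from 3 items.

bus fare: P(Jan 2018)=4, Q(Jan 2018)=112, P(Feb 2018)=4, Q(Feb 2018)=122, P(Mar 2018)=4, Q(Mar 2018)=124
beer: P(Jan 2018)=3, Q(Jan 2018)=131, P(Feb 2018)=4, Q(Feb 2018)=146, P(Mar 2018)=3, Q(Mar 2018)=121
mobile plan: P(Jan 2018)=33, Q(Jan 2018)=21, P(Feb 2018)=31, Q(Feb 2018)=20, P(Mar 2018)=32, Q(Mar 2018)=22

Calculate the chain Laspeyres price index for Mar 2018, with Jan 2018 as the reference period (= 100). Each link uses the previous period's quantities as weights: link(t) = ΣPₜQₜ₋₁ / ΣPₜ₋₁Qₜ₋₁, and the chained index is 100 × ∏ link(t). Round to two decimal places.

97.92

Link Jan 2018→Feb 2018:
ΣP(Feb 2018)Q(Jan 2018) = 4×112 + 4×131 + 31×21 = 448 + 524 + 651 = 1623
ΣP(Jan 2018)Q(Jan 2018) = 4×112 + 3×131 + 33×21 = 448 + 393 + 693 = 1534
link = 1623/1534 = 1.058018
Link Feb 2018→Mar 2018:
ΣP(Mar 2018)Q(Feb 2018) = 4×122 + 3×146 + 32×20 = 488 + 438 + 640 = 1566
ΣP(Feb 2018)Q(Feb 2018) = 4×122 + 4×146 + 31×20 = 488 + 584 + 620 = 1692
link = 1566/1692 = 0.925532
Chained index = 100 × 1.058018 × 0.925532 = 97.9230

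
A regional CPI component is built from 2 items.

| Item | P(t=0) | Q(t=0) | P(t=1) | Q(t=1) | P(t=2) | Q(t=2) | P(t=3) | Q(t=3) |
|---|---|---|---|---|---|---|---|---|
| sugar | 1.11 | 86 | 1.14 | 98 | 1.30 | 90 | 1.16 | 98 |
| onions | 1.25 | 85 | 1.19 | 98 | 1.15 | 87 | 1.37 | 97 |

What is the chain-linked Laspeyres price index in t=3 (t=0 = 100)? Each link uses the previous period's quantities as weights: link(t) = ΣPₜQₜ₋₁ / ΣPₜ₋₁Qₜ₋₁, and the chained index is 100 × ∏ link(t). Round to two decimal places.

106.97

Link t=0→t=1:
ΣP(t=1)Q(t=0) = 1.14×86 + 1.19×85 = 98.04 + 101.15 = 199.19
ΣP(t=0)Q(t=0) = 1.11×86 + 1.25×85 = 95.46 + 106.25 = 201.71
link = 199.19/201.71 = 0.987507
Link t=1→t=2:
ΣP(t=2)Q(t=1) = 1.30×98 + 1.15×98 = 127.4 + 112.7 = 240.1
ΣP(t=1)Q(t=1) = 1.14×98 + 1.19×98 = 111.72 + 116.62 = 228.34
link = 240.1/228.34 = 1.051502
Link t=2→t=3:
ΣP(t=3)Q(t=2) = 1.16×90 + 1.37×87 = 104.4 + 119.19 = 223.59
ΣP(t=2)Q(t=2) = 1.30×90 + 1.15×87 = 117 + 100.05 = 217.05
link = 223.59/217.05 = 1.030131
Chained index = 100 × 0.987507 × 1.051502 × 1.030131 = 106.9653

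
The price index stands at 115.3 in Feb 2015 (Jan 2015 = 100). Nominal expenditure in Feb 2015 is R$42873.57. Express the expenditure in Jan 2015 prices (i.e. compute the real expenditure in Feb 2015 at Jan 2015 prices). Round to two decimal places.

37184.36

Real = Nominal ÷ (Index/100) = 42873.57 ÷ (115.3/100)
     = 42873.57 ÷ 1.153 = 37184.3625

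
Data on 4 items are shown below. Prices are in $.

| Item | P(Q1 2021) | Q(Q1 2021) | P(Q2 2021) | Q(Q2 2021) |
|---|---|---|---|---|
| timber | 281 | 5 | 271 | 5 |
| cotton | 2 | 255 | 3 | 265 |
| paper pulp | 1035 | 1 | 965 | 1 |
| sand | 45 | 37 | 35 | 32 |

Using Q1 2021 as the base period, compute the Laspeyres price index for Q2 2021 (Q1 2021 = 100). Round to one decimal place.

Laspeyres price index uses base-period quantities as weights.
ΣP(Q2 2021)·Q(Q1 2021) = 271×5 + 3×255 + 965×1 + 35×37 = 1355 + 765 + 965 + 1295 = 4380
ΣP(Q1 2021)·Q(Q1 2021) = 281×5 + 2×255 + 1035×1 + 45×37 = 1405 + 510 + 1035 + 1665 = 4615
Index = 4380 / 4615 × 100 = 94.9079

94.9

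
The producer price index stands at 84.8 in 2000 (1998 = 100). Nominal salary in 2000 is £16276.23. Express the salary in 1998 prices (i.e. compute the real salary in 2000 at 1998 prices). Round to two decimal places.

Real = Nominal ÷ (Index/100) = 16276.23 ÷ (84.8/100)
     = 16276.23 ÷ 0.848 = 19193.6675

19193.67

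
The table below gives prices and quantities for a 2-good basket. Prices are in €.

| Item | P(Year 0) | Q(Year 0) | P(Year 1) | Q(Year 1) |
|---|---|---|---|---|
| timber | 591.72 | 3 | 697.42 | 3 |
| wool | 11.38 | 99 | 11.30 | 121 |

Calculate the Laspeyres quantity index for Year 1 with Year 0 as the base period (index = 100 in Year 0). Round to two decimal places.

108.63

Laspeyres quantity index uses base-period prices as weights.
ΣP(Year 0)·Q(Year 1) = 591.72×3 + 11.38×121 = 1775.16 + 1376.98 = 3152.14
ΣP(Year 0)·Q(Year 0) = 591.72×3 + 11.38×99 = 1775.16 + 1126.62 = 2901.78
Index = 3152.14 / 2901.78 × 100 = 108.6278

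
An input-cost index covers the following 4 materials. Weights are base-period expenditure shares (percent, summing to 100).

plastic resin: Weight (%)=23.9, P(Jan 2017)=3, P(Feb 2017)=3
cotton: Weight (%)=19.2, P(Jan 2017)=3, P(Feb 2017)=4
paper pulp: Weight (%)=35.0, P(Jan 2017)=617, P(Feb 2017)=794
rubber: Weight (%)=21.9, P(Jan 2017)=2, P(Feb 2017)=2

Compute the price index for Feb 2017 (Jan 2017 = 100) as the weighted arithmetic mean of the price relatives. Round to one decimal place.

116.4

plastic resin: 23.9 × (3/3) = 23.9 × 1.000000 = 23.9000
cotton: 19.2 × (4/3) = 19.2 × 1.333333 = 25.6000
paper pulp: 35.0 × (794/617) = 35.0 × 1.286872 = 45.0405
rubber: 21.9 × (2/2) = 21.9 × 1.000000 = 21.9000
Index = Σ wᵢ·(p₁ᵢ/p₀ᵢ) = 23.9000 + 25.6000 + 45.0405 + 21.9000 = 116.4405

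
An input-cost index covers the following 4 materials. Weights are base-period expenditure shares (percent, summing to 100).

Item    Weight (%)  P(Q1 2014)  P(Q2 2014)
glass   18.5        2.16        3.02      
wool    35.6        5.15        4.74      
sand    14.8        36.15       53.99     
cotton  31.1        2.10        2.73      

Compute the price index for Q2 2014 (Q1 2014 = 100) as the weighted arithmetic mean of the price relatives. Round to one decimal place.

121.2

glass: 18.5 × (3.02/2.16) = 18.5 × 1.398148 = 25.8657
wool: 35.6 × (4.74/5.15) = 35.6 × 0.920388 = 32.7658
sand: 14.8 × (53.99/36.15) = 14.8 × 1.493499 = 22.1038
cotton: 31.1 × (2.73/2.10) = 31.1 × 1.300000 = 40.4300
Index = Σ wᵢ·(p₁ᵢ/p₀ᵢ) = 25.8657 + 32.7658 + 22.1038 + 40.4300 = 121.1654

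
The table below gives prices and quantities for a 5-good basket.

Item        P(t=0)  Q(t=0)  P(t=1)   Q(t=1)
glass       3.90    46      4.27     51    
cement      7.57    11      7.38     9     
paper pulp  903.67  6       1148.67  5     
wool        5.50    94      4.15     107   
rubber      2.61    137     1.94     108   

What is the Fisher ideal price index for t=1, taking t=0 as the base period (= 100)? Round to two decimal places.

118.72

Laspeyres component (base-period weights):
ΣP(t=1)Q(t=0) = 4.27×46 + 7.38×11 + 1148.67×6 + 4.15×94 + 1.94×137 = 196.42 + 81.18 + 6892.02 + 390.1 + 265.78 = 7825.5
ΣP(t=0)Q(t=0) = 3.90×46 + 7.57×11 + 903.67×6 + 5.50×94 + 2.61×137 = 179.4 + 83.27 + 5422.02 + 517 + 357.57 = 6559.26
L = 7825.5 / 6559.26 × 100 = 119.3046
Paasche component (current-period weights):
ΣP(t=1)Q(t=1) = 4.27×51 + 7.38×9 + 1148.67×5 + 4.15×107 + 1.94×108 = 217.77 + 66.42 + 5743.35 + 444.05 + 209.52 = 6681.11
ΣP(t=0)Q(t=1) = 3.90×51 + 7.57×9 + 903.67×5 + 5.50×107 + 2.61×108 = 198.9 + 68.13 + 4518.35 + 588.5 + 281.88 = 5655.76
P = 6681.11 / 5655.76 × 100 = 118.1293
Fisher = √(L × P) = √(119.3046 × 118.1293) = 118.7155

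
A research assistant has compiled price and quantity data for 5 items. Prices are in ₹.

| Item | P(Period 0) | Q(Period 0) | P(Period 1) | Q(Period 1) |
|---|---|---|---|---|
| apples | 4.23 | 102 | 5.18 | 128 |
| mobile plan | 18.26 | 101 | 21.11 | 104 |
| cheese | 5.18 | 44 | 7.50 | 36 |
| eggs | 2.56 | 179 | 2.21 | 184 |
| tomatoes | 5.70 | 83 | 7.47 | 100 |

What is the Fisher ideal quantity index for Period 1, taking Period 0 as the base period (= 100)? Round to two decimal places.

Laspeyres component (base-period weights):
ΣP(Period 0)Q(Period 1) = 4.23×128 + 18.26×104 + 5.18×36 + 2.56×184 + 5.70×100 = 541.44 + 1899.04 + 186.48 + 471.04 + 570 = 3668
ΣP(Period 0)Q(Period 0) = 4.23×102 + 18.26×101 + 5.18×44 + 2.56×179 + 5.70×83 = 431.46 + 1844.26 + 227.92 + 458.24 + 473.1 = 3434.98
L = 3668 / 3434.98 × 100 = 106.7837
Paasche component (current-period weights):
ΣP(Period 1)Q(Period 1) = 5.18×128 + 21.11×104 + 7.50×36 + 2.21×184 + 7.47×100 = 663.04 + 2195.44 + 270 + 406.64 + 747 = 4282.12
ΣP(Period 1)Q(Period 0) = 5.18×102 + 21.11×101 + 7.50×44 + 2.21×179 + 7.47×83 = 528.36 + 2132.11 + 330 + 395.59 + 620.01 = 4006.07
P = 4282.12 / 4006.07 × 100 = 106.8908
Fisher = √(L × P) = √(106.7837 × 106.8908) = 106.8373

106.84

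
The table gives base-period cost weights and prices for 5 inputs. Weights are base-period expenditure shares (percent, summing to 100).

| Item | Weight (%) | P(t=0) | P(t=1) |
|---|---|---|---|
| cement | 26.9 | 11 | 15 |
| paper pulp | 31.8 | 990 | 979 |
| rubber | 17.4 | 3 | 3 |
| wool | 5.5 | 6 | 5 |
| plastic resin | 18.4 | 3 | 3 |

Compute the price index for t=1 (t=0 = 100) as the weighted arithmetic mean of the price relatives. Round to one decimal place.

cement: 26.9 × (15/11) = 26.9 × 1.363636 = 36.6818
paper pulp: 31.8 × (979/990) = 31.8 × 0.988889 = 31.4467
rubber: 17.4 × (3/3) = 17.4 × 1.000000 = 17.4000
wool: 5.5 × (5/6) = 5.5 × 0.833333 = 4.5833
plastic resin: 18.4 × (3/3) = 18.4 × 1.000000 = 18.4000
Index = Σ wᵢ·(p₁ᵢ/p₀ᵢ) = 36.6818 + 31.4467 + 17.4000 + 4.5833 + 18.4000 = 108.5118

108.5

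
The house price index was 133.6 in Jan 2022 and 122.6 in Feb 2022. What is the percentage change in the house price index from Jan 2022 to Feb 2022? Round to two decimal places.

Change = (122.6 − 133.6) / 133.6 × 100
       = -11.0 / 133.6 × 100 = -8.2335%

-8.23%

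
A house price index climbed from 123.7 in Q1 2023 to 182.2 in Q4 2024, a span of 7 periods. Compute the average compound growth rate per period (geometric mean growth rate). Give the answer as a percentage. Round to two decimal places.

Growth factor = (182.2/123.7)^(1/7) = (1.472918)^(1/7) = 1.056880
Growth rate = 1.056880 − 1 = 0.056880 = 5.6880%

5.69%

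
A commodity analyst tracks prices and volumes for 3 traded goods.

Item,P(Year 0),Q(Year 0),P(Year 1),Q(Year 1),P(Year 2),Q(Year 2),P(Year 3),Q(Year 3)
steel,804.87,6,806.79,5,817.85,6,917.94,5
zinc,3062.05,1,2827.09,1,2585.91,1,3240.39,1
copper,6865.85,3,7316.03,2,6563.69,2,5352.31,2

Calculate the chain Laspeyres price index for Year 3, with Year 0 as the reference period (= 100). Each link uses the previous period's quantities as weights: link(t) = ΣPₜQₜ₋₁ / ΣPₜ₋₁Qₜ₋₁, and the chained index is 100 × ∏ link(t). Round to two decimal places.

Link Year 0→Year 1:
ΣP(Year 1)Q(Year 0) = 806.79×6 + 2827.09×1 + 7316.03×3 = 4840.74 + 2827.09 + 21948.09 = 29615.92
ΣP(Year 0)Q(Year 0) = 804.87×6 + 3062.05×1 + 6865.85×3 = 4829.22 + 3062.05 + 20597.55 = 28488.82
link = 29615.92/28488.82 = 1.039563
Link Year 1→Year 2:
ΣP(Year 2)Q(Year 1) = 817.85×5 + 2585.91×1 + 6563.69×2 = 4089.25 + 2585.91 + 13127.38 = 19802.54
ΣP(Year 1)Q(Year 1) = 806.79×5 + 2827.09×1 + 7316.03×2 = 4033.95 + 2827.09 + 14632.06 = 21493.1
link = 19802.54/21493.1 = 0.921344
Link Year 2→Year 3:
ΣP(Year 3)Q(Year 2) = 917.94×6 + 3240.39×1 + 5352.31×2 = 5507.64 + 3240.39 + 10704.62 = 19452.65
ΣP(Year 2)Q(Year 2) = 817.85×6 + 2585.91×1 + 6563.69×2 = 4907.1 + 2585.91 + 13127.38 = 20620.39
link = 19452.65/20620.39 = 0.943370
Chained index = 100 × 1.039563 × 0.921344 × 0.943370 = 90.3555

90.36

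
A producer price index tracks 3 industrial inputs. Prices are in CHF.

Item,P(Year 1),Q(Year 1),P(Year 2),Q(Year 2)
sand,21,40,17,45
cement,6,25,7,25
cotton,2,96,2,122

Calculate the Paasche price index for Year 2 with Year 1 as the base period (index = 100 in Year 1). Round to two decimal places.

88.42

Paasche price index uses current-period quantities as weights.
ΣP(Year 2)·Q(Year 2) = 17×45 + 7×25 + 2×122 = 765 + 175 + 244 = 1184
ΣP(Year 1)·Q(Year 2) = 21×45 + 6×25 + 2×122 = 945 + 150 + 244 = 1339
Index = 1184 / 1339 × 100 = 88.4242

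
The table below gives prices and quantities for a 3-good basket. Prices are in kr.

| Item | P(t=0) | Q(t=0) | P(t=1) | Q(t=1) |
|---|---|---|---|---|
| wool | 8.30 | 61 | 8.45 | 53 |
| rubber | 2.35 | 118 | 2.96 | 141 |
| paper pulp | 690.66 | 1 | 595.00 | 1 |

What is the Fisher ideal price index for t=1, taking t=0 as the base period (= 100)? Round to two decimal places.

Laspeyres component (base-period weights):
ΣP(t=1)Q(t=0) = 8.45×61 + 2.96×118 + 595.00×1 = 515.45 + 349.28 + 595 = 1459.73
ΣP(t=0)Q(t=0) = 8.30×61 + 2.35×118 + 690.66×1 = 506.3 + 277.3 + 690.66 = 1474.26
L = 1459.73 / 1474.26 × 100 = 99.0144
Paasche component (current-period weights):
ΣP(t=1)Q(t=1) = 8.45×53 + 2.96×141 + 595.00×1 = 447.85 + 417.36 + 595 = 1460.21
ΣP(t=0)Q(t=1) = 8.30×53 + 2.35×141 + 690.66×1 = 439.9 + 331.35 + 690.66 = 1461.91
P = 1460.21 / 1461.91 × 100 = 99.8837
Fisher = √(L × P) = √(99.0144 × 99.8837) = 99.4481

99.45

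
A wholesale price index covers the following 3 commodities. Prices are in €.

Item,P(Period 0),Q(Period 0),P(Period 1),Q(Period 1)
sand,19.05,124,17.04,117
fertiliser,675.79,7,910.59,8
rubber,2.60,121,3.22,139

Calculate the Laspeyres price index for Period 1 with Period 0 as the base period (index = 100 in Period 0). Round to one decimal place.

119.8

Laspeyres price index uses base-period quantities as weights.
ΣP(Period 1)·Q(Period 0) = 17.04×124 + 910.59×7 + 3.22×121 = 2112.96 + 6374.13 + 389.62 = 8876.71
ΣP(Period 0)·Q(Period 0) = 19.05×124 + 675.79×7 + 2.60×121 = 2362.2 + 4730.53 + 314.6 = 7407.33
Index = 8876.71 / 7407.33 × 100 = 119.8368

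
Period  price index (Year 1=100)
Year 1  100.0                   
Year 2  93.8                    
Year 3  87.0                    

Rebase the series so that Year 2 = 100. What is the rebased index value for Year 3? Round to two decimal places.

Rebased(Year 3) = 87.0 / 93.8 × 100 = 92.7505

92.75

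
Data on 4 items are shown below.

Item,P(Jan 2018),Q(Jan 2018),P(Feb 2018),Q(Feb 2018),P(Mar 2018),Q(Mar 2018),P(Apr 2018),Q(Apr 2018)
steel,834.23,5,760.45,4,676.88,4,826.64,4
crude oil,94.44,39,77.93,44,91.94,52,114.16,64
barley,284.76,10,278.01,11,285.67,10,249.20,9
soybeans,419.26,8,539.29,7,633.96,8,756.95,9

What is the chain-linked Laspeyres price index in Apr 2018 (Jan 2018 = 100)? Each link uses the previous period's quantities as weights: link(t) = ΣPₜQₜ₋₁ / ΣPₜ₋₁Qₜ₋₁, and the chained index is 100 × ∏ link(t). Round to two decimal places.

Link Jan 2018→Feb 2018:
ΣP(Feb 2018)Q(Jan 2018) = 760.45×5 + 77.93×39 + 278.01×10 + 539.29×8 = 3802.25 + 3039.27 + 2780.1 + 4314.32 = 13935.94
ΣP(Jan 2018)Q(Jan 2018) = 834.23×5 + 94.44×39 + 284.76×10 + 419.26×8 = 4171.15 + 3683.16 + 2847.6 + 3354.08 = 14055.99
link = 13935.94/14055.99 = 0.991459
Link Feb 2018→Mar 2018:
ΣP(Mar 2018)Q(Feb 2018) = 676.88×4 + 91.94×44 + 285.67×11 + 633.96×7 = 2707.52 + 4045.36 + 3142.37 + 4437.72 = 14332.97
ΣP(Feb 2018)Q(Feb 2018) = 760.45×4 + 77.93×44 + 278.01×11 + 539.29×7 = 3041.8 + 3428.92 + 3058.11 + 3775.03 = 13303.86
link = 14332.97/13303.86 = 1.077354
Link Mar 2018→Apr 2018:
ΣP(Apr 2018)Q(Mar 2018) = 826.64×4 + 114.16×52 + 249.20×10 + 756.95×8 = 3306.56 + 5936.32 + 2492 + 6055.6 = 17790.48
ΣP(Mar 2018)Q(Mar 2018) = 676.88×4 + 91.94×52 + 285.67×10 + 633.96×8 = 2707.52 + 4780.88 + 2856.7 + 5071.68 = 15416.78
link = 17790.48/15416.78 = 1.153969
Chained index = 100 × 0.991459 × 1.077354 × 1.153969 = 123.2615

123.26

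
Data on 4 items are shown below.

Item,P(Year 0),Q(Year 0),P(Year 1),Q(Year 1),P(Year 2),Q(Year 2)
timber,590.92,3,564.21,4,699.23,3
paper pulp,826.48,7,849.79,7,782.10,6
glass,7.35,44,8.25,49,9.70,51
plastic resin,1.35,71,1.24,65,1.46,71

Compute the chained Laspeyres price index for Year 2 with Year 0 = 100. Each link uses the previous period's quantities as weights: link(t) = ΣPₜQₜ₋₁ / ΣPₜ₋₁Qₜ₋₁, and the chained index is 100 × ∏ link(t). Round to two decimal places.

Link Year 0→Year 1:
ΣP(Year 1)Q(Year 0) = 564.21×3 + 849.79×7 + 8.25×44 + 1.24×71 = 1692.63 + 5948.53 + 363 + 88.04 = 8092.2
ΣP(Year 0)Q(Year 0) = 590.92×3 + 826.48×7 + 7.35×44 + 1.35×71 = 1772.76 + 5785.36 + 323.4 + 95.85 = 7977.37
link = 8092.2/7977.37 = 1.014394
Link Year 1→Year 2:
ΣP(Year 2)Q(Year 1) = 699.23×4 + 782.10×7 + 9.70×49 + 1.46×65 = 2796.92 + 5474.7 + 475.3 + 94.9 = 8841.82
ΣP(Year 1)Q(Year 1) = 564.21×4 + 849.79×7 + 8.25×49 + 1.24×65 = 2256.84 + 5948.53 + 404.25 + 80.6 = 8690.22
link = 8841.82/8690.22 = 1.017445
Chained index = 100 × 1.014394 × 1.017445 = 103.2090

103.21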